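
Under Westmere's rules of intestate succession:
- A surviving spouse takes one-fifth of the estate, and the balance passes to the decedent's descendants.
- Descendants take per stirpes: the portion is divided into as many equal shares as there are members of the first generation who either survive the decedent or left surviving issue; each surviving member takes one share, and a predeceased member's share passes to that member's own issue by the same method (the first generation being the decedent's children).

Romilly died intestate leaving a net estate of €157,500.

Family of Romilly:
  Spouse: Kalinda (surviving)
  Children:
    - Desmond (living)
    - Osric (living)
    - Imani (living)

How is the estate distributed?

Kalinda takes one-fifth of €157,500 = €31,500. The remaining €126,000 passes to the descendants.
The descendants' portion (€126,000) is divided into 3 shares of €42,000: Desmond, Osric, and Imani each take €42,000.

Kalinda: €31,500; Desmond: €42,000; Osric: €42,000; Imani: €42,000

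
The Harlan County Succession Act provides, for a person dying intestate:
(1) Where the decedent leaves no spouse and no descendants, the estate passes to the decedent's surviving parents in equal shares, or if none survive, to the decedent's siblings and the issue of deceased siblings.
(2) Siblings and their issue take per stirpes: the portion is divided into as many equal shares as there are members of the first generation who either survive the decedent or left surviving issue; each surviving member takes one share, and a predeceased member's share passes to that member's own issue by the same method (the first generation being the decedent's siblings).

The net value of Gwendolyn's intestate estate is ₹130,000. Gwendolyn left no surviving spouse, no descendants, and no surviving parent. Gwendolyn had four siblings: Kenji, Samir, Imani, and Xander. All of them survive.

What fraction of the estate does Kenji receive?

The entire ₹130,000 passes to the siblings and their issue.
That amount (₹130,000) is divided into 4 shares of ₹32,500: Kenji, Samir, Imani, and Xander each take ₹32,500.

Kenji receives 1/4 of the estate.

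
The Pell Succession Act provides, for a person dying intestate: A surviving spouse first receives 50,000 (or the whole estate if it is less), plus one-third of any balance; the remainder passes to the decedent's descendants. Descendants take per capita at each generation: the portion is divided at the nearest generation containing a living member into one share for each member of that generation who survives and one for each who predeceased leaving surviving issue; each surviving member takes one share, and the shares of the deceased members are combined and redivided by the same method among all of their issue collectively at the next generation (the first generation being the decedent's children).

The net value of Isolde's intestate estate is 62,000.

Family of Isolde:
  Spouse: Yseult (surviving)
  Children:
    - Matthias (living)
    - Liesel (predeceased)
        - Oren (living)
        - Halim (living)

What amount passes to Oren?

Yseult first takes 50,000, leaving a balance of 12,000. Yseult then takes one-third of the balance (4,000), for a total of 54,000. The remaining 8,000 passes to the descendants.
The descendants' portion (8,000) is divided at the children's generation into 2 shares of 4,000. Matthias takes 4,000. The remaining share for the deceased Liesel (4,000) is carried to the next generation.
That pool (4,000) is divided at the grandchildren's generation equally among Oren and Halim: 2,000 each.

Oren receives 2,000.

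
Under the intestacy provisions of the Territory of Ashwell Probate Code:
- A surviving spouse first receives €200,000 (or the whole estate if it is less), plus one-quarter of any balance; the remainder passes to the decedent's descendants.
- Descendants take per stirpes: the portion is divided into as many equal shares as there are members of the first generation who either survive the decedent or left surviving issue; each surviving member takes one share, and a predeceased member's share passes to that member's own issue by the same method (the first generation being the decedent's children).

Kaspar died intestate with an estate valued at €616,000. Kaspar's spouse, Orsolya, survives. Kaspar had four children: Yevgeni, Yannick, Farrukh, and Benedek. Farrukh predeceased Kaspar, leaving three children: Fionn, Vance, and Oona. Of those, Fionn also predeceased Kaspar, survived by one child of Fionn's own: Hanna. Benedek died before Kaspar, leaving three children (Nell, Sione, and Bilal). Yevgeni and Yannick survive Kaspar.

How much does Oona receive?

Oona receives €26,000.

Orsolya first takes €200,000, leaving a balance of €416,000. Orsolya then takes one-quarter of the balance (€104,000), for a total of €304,000. The remaining €312,000 passes to the descendants.
The descendants' portion (€312,000) is divided into 4 shares of €78,000: Yevgeni and Yannick each take €78,000; Farrukh's €78,000 share passes to Farrukh's issue; Benedek's €78,000 share passes to Benedek's issue.
Farrukh's share (€78,000) is divided into 3 shares of €26,000: Vance and Oona each take €26,000; Fionn's €26,000 share passes to Fionn's issue.
Fionn's share (€26,000) passes entirely to Hanna.
Benedek's share (€78,000) is divided into 3 shares of €26,000: Nell, Sione, and Bilal each take €26,000.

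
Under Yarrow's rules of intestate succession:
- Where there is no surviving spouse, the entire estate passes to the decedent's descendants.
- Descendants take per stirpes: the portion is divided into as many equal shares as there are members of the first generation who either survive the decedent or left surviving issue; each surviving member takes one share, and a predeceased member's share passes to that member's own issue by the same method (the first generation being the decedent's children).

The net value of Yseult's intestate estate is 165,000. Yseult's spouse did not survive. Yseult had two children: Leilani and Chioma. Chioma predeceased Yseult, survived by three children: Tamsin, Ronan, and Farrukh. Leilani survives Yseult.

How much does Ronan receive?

Ronan receives 27,500.

The entire 165,000 passes to the descendants.
That amount (165,000) is divided into 2 shares of 82,500: Leilani takes 82,500; Chioma's 82,500 share passes to Chioma's issue.
Chioma's share (82,500) is divided into 3 shares of 27,500: Tamsin, Ronan, and Farrukh each take 27,500.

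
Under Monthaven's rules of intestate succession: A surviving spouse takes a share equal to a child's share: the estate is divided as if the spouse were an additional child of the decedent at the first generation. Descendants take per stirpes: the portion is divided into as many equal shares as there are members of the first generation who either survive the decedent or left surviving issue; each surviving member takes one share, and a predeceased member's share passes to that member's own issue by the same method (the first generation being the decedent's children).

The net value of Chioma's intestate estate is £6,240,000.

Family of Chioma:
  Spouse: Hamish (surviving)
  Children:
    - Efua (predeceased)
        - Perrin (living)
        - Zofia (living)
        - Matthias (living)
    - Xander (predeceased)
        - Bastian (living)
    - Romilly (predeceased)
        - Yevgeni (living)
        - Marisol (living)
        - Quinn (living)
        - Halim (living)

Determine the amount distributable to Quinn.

The spouse counts as an additional share at the children's level, so there are 4 primary shares of £1,560,000. Hamish takes one such share (£1,560,000).
The children's combined portion (£4,680,000) is divided into 3 shares of £1,560,000: Efua's £1,560,000 share passes to Efua's issue; Xander's £1,560,000 share passes to Xander's issue; Romilly's £1,560,000 share passes to Romilly's issue.
Efua's share (£1,560,000) is divided into 3 shares of £520,000: Perrin, Zofia, and Matthias each take £520,000.
Xander's share (£1,560,000) passes entirely to Bastian.
Romilly's share (£1,560,000) is divided into 4 shares of £390,000: Yevgeni, Marisol, Quinn, and Halim each take £390,000.

Quinn receives £390,000.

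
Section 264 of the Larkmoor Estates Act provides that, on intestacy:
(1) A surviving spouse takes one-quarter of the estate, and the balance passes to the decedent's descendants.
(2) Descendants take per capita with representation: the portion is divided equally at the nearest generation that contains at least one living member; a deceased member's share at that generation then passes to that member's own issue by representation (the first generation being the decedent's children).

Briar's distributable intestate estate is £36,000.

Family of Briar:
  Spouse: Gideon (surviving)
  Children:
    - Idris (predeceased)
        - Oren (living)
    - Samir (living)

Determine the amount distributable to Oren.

Oren receives £13,500.

Gideon takes one-quarter of £36,000 = £9,000. The remaining £27,000 passes to the descendants.
The descendants' portion (£27,000) is divided into 2 shares of £13,500: Samir takes £13,500; Idris's £13,500 share passes to Idris's issue.
Idris's share (£13,500) passes entirely to Oren.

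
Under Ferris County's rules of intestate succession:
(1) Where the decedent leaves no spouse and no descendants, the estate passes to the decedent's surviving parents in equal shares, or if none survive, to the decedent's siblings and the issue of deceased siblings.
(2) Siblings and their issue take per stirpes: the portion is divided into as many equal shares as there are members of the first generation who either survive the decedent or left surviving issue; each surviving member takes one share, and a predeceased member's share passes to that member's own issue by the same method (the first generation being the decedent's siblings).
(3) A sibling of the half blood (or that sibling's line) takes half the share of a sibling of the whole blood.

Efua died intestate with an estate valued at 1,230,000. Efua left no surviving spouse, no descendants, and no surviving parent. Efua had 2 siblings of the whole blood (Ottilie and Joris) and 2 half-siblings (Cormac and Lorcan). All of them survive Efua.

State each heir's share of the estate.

Ottilie: 410,000; Joris: 410,000; Cormac: 205,000; Lorcan: 205,000

The entire 1,230,000 passes to the siblings and their issue.
Counting each half-blood sibling's line as half a unit, there are 3 units in 1,230,000, so one unit is 410,000. Whole-blood lines (Ottilie and Joris) take 410,000 each; half-blood lines (Cormac and Lorcan) take 205,000 each.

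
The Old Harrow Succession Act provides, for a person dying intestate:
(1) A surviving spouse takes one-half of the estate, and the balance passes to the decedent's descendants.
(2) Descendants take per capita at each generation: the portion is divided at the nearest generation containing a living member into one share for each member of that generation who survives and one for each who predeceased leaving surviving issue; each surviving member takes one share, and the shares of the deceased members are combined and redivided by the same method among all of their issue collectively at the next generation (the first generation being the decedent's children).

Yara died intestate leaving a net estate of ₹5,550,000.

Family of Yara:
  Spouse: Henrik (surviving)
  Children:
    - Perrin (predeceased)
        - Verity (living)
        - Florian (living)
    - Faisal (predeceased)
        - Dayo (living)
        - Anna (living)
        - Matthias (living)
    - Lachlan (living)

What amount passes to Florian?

Henrik takes one-half of ₹5,550,000 = ₹2,775,000. The remaining ₹2,775,000 passes to the descendants.
The descendants' portion (₹2,775,000) is divided at the children's generation into 3 shares of ₹925,000. Lachlan takes ₹925,000. The 2 shares of the deceased (Perrin and Faisal) are combined into a pool of ₹1,850,000.
That pool (₹1,850,000) is divided at the grandchildren's generation equally among Verity, Florian, Dayo, Anna, and Matthias: ₹370,000 each.

Florian receives ₹370,000.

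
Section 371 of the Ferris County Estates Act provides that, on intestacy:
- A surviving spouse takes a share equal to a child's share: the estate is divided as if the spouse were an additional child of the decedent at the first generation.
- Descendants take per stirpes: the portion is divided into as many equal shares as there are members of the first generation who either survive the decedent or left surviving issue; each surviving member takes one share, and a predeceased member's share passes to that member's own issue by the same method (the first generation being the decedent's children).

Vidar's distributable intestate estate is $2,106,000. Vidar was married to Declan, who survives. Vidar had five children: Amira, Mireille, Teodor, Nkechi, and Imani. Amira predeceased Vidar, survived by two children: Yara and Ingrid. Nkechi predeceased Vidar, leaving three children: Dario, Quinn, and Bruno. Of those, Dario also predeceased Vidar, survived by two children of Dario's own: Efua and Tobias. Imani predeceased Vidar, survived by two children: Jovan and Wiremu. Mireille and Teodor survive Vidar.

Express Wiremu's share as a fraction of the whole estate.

Wiremu receives 1/12 of the estate.

The spouse counts as an additional share at the children's level, so there are 6 primary shares of $351,000. Declan takes one such share ($351,000).
The children's combined portion ($1,755,000) is divided into 5 shares of $351,000: Mireille and Teodor each take $351,000; Amira's $351,000 share passes to Amira's issue; Nkechi's $351,000 share passes to Nkechi's issue; Imani's $351,000 share passes to Imani's issue.
Amira's share ($351,000) is divided into 2 shares of $175,500: Yara and Ingrid each take $175,500.
Nkechi's share ($351,000) is divided into 3 shares of $117,000: Quinn and Bruno each take $117,000; Dario's $117,000 share passes to Dario's issue.
Dario's share ($117,000) is divided into 2 shares of $58,500: Efua and Tobias each take $58,500.
Imani's share ($351,000) is divided into 2 shares of $175,500: Jovan and Wiremu each take $175,500.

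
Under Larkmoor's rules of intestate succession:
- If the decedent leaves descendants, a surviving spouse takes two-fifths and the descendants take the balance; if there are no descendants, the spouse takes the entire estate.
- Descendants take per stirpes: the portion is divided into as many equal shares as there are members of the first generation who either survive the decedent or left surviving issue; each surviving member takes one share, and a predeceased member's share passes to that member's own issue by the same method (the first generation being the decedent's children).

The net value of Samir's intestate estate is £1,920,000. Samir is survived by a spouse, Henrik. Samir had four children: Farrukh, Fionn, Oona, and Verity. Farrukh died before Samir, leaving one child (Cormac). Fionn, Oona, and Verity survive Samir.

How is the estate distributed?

Henrik takes two-fifths of £1,920,000 = £768,000. The remaining £1,152,000 passes to the descendants.
The descendants' portion (£1,152,000) is divided into 4 shares of £288,000: Fionn, Oona, and Verity each take £288,000; Farrukh's £288,000 share passes to Farrukh's issue.
Farrukh's share (£288,000) passes entirely to Cormac.

Henrik: £768,000; Cormac: £288,000; Fionn: £288,000; Oona: £288,000; Verity: £288,000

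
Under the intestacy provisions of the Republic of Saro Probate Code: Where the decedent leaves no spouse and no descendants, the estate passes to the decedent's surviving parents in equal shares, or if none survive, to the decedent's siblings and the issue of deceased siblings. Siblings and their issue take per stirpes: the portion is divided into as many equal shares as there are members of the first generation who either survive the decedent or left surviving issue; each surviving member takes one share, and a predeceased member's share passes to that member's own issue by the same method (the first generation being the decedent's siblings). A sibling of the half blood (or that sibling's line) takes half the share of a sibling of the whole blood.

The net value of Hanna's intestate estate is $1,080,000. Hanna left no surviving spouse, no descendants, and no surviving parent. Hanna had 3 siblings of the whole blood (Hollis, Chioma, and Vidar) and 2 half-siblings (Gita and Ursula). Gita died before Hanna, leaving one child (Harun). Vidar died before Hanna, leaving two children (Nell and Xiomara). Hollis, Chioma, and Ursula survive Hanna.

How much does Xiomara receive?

The entire $1,080,000 passes to the siblings and their issue.
Counting each half-blood sibling's line as half a unit, there are 4 units in $1,080,000, so one unit is $270,000. Whole-blood lines (Hollis, Chioma, and Vidar) take $270,000 each; half-blood lines (Gita and Ursula) take $135,000 each.
Gita's share ($135,000) passes entirely to Harun.
Vidar's share ($270,000) is divided into 2 shares of $135,000: Nell and Xiomara each take $135,000.

Xiomara receives $135,000.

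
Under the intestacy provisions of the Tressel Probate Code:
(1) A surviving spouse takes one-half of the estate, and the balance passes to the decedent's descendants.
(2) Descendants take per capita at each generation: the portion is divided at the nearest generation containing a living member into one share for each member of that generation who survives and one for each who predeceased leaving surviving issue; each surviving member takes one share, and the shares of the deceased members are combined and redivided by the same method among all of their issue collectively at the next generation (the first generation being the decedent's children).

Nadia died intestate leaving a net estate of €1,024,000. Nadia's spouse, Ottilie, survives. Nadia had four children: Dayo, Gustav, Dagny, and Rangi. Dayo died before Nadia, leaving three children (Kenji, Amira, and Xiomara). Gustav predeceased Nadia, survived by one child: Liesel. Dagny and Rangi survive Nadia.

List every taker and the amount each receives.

Ottilie takes one-half of €1,024,000 = €512,000. The remaining €512,000 passes to the descendants.
The descendants' portion (€512,000) is divided at the children's generation into 4 shares of €128,000. Dagny and Rangi each take €128,000. The 2 shares of the deceased (Dayo and Gustav) are combined into a pool of €256,000.
That pool (€256,000) is divided at the grandchildren's generation equally among Kenji, Amira, Xiomara, and Liesel: €64,000 each.

Ottilie: €512,000; Kenji: €64,000; Amira: €64,000; Xiomara: €64,000; Liesel: €64,000; Dagny: €128,000; Rangi: €128,000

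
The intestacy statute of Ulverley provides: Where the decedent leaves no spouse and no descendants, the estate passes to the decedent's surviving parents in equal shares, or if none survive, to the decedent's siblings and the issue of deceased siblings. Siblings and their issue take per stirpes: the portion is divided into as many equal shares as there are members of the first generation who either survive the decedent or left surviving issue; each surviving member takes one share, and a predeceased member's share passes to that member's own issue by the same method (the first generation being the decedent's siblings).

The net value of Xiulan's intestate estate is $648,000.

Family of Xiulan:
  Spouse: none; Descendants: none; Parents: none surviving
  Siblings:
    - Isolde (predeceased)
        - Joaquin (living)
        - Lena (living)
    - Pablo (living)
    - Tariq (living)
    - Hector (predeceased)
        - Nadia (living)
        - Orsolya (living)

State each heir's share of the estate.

Joaquin: $81,000; Lena: $81,000; Pablo: $162,000; Tariq: $162,000; Nadia: $81,000; Orsolya: $81,000

The entire $648,000 passes to the siblings and their issue.
That amount ($648,000) is divided into 4 shares of $162,000: Pablo and Tariq each take $162,000; Isolde's $162,000 share passes to Isolde's issue; Hector's $162,000 share passes to Hector's issue.
Isolde's share ($162,000) is divided into 2 shares of $81,000: Joaquin and Lena each take $81,000.
Hector's share ($162,000) is divided into 2 shares of $81,000: Nadia and Orsolya each take $81,000.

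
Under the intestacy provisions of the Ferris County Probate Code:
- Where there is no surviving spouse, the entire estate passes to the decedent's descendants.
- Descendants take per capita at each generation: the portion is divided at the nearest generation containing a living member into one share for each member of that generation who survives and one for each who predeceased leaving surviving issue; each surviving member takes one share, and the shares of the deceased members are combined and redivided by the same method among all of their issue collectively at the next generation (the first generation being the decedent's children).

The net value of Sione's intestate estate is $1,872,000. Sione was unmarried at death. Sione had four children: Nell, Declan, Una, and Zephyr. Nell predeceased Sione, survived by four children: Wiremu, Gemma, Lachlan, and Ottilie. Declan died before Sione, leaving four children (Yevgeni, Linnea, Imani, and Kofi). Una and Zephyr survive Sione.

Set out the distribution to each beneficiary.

Wiremu: $117,000; Gemma: $117,000; Lachlan: $117,000; Ottilie: $117,000; Yevgeni: $117,000; Linnea: $117,000; Imani: $117,000; Kofi: $117,000; Una: $468,000; Zephyr: $468,000

The entire $1,872,000 passes to the descendants.
That amount ($1,872,000) is divided at the children's generation into 4 shares of $468,000. Una and Zephyr each take $468,000. The 2 shares of the deceased (Nell and Declan) are combined into a pool of $936,000.
That pool ($936,000) is divided at the grandchildren's generation equally among Wiremu, Gemma, Lachlan, Ottilie, Yevgeni, Linnea, Imani, and Kofi: $117,000 each.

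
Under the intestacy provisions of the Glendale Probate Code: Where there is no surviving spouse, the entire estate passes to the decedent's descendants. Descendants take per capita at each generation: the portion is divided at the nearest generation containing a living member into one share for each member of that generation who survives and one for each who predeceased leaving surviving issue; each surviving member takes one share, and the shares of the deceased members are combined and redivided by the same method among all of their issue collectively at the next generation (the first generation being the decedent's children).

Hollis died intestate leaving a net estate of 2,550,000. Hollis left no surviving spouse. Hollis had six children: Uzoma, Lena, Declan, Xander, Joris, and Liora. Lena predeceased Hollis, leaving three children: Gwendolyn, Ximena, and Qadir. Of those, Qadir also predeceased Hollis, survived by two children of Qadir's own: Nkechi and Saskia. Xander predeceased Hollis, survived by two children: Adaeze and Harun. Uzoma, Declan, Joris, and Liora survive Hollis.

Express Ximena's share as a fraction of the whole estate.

Ximena receives 1/15 of the estate.

The entire 2,550,000 passes to the descendants.
That amount (2,550,000) is divided at the children's generation into 6 shares of 425,000. Uzoma, Declan, Joris, and Liora each take 425,000. The 2 shares of the deceased (Lena and Xander) are combined into a pool of 850,000.
That pool (850,000) is divided at the grandchildren's generation into 5 shares of 170,000. Gwendolyn, Ximena, Adaeze, and Harun each take 170,000. The remaining share for the deceased Qadir (170,000) is carried to the next generation.
That pool (170,000) is divided at the great-grandchildren's generation equally among Nkechi and Saskia: 85,000 each.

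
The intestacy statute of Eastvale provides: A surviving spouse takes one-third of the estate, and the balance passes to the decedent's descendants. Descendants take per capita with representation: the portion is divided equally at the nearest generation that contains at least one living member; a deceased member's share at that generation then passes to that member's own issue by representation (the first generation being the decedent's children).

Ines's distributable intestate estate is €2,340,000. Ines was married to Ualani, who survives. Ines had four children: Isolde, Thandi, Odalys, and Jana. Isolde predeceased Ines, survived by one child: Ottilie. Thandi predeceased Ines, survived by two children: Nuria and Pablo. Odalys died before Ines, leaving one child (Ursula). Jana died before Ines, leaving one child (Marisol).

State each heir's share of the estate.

Ualani takes one-third of €2,340,000 = €780,000. The remaining €1,560,000 passes to the descendants.
No child survives, so the initial division is made at the grandchildren's generation.
The descendants' portion (€1,560,000) is divided into 5 shares of €312,000: Ottilie, Nuria, Pablo, Ursula, and Marisol each take €312,000.

Ualani: €780,000; Ottilie: €312,000; Nuria: €312,000; Pablo: €312,000; Ursula: €312,000; Marisol: €312,000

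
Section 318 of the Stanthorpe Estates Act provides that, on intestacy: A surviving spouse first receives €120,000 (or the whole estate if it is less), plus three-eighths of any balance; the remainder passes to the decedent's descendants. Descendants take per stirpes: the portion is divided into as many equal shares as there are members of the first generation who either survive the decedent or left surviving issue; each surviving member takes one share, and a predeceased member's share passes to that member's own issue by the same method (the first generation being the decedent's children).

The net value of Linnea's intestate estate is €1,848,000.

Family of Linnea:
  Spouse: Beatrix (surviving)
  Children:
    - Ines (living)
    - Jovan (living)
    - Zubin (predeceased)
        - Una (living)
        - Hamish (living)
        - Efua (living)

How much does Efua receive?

Efua receives €120,000.

Beatrix first takes €120,000, leaving a balance of €1,728,000. Beatrix then takes three-eighths of the balance (€648,000), for a total of €768,000. The remaining €1,080,000 passes to the descendants.
The descendants' portion (€1,080,000) is divided into 3 shares of €360,000: Ines and Jovan each take €360,000; Zubin's €360,000 share passes to Zubin's issue.
Zubin's share (€360,000) is divided into 3 shares of €120,000: Una, Hamish, and Efua each take €120,000.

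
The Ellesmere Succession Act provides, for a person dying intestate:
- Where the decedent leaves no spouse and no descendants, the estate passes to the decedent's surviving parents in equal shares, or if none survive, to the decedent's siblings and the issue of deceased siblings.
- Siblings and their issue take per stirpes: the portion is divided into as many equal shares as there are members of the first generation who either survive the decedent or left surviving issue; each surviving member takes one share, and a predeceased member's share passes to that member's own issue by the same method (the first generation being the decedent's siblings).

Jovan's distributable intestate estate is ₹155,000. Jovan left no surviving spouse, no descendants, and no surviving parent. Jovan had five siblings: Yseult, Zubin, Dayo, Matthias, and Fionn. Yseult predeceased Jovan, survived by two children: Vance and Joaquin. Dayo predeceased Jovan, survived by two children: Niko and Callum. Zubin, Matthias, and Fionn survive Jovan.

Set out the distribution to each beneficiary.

Vance: ₹15,500; Joaquin: ₹15,500; Zubin: ₹31,000; Niko: ₹15,500; Callum: ₹15,500; Matthias: ₹31,000; Fionn: ₹31,000

The entire ₹155,000 passes to the siblings and their issue.
That amount (₹155,000) is divided into 5 shares of ₹31,000: Zubin, Matthias, and Fionn each take ₹31,000; Yseult's ₹31,000 share passes to Yseult's issue; Dayo's ₹31,000 share passes to Dayo's issue.
Yseult's share (₹31,000) is divided into 2 shares of ₹15,500: Vance and Joaquin each take ₹15,500.
Dayo's share (₹31,000) is divided into 2 shares of ₹15,500: Niko and Callum each take ₹15,500.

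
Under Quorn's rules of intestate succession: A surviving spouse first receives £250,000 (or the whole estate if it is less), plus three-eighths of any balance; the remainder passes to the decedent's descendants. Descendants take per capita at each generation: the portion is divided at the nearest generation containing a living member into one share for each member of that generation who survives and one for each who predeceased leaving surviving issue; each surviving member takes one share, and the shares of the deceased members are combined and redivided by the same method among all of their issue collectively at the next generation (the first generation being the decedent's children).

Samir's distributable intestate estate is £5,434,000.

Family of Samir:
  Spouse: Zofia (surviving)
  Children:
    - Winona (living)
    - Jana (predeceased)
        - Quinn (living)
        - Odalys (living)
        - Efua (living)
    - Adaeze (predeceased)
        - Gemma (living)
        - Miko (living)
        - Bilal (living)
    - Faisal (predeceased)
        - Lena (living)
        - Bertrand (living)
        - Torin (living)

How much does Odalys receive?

Zofia first takes £250,000, leaving a balance of £5,184,000. Zofia then takes three-eighths of the balance (£1,944,000), for a total of £2,194,000. The remaining £3,240,000 passes to the descendants.
The descendants' portion (£3,240,000) is divided at the children's generation into 4 shares of £810,000. Winona takes £810,000. The 3 shares of the deceased (Jana, Adaeze, and Faisal) are combined into a pool of £2,430,000.
That pool (£2,430,000) is divided at the grandchildren's generation equally among Quinn, Odalys, Efua, Gemma, Miko, Bilal, Lena, Bertrand, and Torin: £270,000 each.

Odalys receives £270,000.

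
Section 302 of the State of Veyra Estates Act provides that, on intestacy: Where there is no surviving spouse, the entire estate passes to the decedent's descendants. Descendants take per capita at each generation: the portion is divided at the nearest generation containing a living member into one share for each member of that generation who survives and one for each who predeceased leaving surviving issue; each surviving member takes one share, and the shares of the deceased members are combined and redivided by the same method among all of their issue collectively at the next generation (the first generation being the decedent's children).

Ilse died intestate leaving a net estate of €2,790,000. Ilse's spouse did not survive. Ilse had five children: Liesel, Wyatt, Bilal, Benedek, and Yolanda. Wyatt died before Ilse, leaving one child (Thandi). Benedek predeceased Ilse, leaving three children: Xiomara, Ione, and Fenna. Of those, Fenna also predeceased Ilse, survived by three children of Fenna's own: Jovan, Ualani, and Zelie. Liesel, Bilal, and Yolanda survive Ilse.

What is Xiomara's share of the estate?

Xiomara receives €279,000.

The entire €2,790,000 passes to the descendants.
That amount (€2,790,000) is divided at the children's generation into 5 shares of €558,000. Liesel, Bilal, and Yolanda each take €558,000. The 2 shares of the deceased (Wyatt and Benedek) are combined into a pool of €1,116,000.
That pool (€1,116,000) is divided at the grandchildren's generation into 4 shares of €279,000. Thandi, Xiomara, and Ione each take €279,000. The remaining share for the deceased Fenna (€279,000) is carried to the next generation.
That pool (€279,000) is divided at the great-grandchildren's generation equally among Jovan, Ualani, and Zelie: €93,000 each.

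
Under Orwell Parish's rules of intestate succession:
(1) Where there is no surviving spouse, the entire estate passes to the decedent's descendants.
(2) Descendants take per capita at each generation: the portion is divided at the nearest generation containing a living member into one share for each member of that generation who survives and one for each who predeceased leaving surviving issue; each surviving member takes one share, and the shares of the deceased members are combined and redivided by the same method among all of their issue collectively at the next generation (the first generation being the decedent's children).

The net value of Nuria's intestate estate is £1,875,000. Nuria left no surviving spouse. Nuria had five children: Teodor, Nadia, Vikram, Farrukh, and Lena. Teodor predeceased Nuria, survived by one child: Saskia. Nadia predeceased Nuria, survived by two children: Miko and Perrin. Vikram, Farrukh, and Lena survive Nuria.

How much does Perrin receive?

The entire £1,875,000 passes to the descendants.
That amount (£1,875,000) is divided at the children's generation into 5 shares of £375,000. Vikram, Farrukh, and Lena each take £375,000. The 2 shares of the deceased (Teodor and Nadia) are combined into a pool of £750,000.
That pool (£750,000) is divided at the grandchildren's generation equally among Saskia, Miko, and Perrin: £250,000 each.

Perrin receives £250,000.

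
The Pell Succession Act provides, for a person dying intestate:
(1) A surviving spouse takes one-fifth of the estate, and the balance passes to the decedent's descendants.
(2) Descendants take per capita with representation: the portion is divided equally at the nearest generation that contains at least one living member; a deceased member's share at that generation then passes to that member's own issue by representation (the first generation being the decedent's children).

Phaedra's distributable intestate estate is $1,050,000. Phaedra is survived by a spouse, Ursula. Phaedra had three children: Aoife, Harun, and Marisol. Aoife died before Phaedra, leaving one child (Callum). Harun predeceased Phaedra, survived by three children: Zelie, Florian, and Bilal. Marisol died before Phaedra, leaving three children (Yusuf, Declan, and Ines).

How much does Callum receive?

Ursula takes one-fifth of $1,050,000 = $210,000. The remaining $840,000 passes to the descendants.
No child survives, so the initial division is made at the grandchildren's generation.
The descendants' portion ($840,000) is divided into 7 shares of $120,000: Callum, Zelie, Florian, Bilal, Yusuf, Declan, and Ines each take $120,000.

Callum receives $120,000.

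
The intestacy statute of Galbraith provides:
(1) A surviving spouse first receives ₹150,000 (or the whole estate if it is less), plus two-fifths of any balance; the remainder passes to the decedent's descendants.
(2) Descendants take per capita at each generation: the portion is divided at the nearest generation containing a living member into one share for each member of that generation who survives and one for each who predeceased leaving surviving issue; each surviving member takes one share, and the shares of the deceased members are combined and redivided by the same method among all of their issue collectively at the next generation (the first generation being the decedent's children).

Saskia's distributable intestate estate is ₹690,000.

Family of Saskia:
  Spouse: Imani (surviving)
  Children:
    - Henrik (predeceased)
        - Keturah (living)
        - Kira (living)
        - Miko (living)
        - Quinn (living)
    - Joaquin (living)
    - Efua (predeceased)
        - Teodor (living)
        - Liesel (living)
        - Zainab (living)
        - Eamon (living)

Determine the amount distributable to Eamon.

Imani first takes ₹150,000, leaving a balance of ₹540,000. Imani then takes two-fifths of the balance (₹216,000), for a total of ₹366,000. The remaining ₹324,000 passes to the descendants.
The descendants' portion (₹324,000) is divided at the children's generation into 3 shares of ₹108,000. Joaquin takes ₹108,000. The 2 shares of the deceased (Henrik and Efua) are combined into a pool of ₹216,000.
That pool (₹216,000) is divided at the grandchildren's generation equally among Keturah, Kira, Miko, Quinn, Teodor, Liesel, Zainab, and Eamon: ₹27,000 each.

Eamon receives ₹27,000.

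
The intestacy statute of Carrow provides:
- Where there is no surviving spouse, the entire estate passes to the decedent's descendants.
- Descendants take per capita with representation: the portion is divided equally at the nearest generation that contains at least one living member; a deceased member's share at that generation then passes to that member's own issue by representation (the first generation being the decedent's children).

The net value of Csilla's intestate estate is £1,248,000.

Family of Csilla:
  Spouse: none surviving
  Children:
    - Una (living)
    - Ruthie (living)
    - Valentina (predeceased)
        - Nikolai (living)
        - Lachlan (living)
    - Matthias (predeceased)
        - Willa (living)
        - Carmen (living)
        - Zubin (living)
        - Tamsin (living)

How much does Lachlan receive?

The entire £1,248,000 passes to the descendants.
That amount (£1,248,000) is divided into 4 shares of £312,000: Una and Ruthie each take £312,000; Valentina's £312,000 share passes to Valentina's issue; Matthias's £312,000 share passes to Matthias's issue.
Valentina's share (£312,000) is divided into 2 shares of £156,000: Nikolai and Lachlan each take £156,000.
Matthias's share (£312,000) is divided into 4 shares of £78,000: Willa, Carmen, Zubin, and Tamsin each take £78,000.

Lachlan receives £156,000.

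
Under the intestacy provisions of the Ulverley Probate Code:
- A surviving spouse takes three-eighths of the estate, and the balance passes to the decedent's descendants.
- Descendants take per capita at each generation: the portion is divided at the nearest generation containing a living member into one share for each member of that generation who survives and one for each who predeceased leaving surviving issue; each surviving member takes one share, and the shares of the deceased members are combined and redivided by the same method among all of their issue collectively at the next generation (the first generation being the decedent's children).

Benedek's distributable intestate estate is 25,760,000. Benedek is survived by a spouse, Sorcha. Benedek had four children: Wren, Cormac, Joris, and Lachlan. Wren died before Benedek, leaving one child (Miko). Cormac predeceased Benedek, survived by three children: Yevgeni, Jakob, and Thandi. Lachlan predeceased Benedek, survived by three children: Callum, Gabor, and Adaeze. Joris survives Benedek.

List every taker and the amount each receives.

Sorcha takes three-eighths of 25,760,000 = 9,660,000. The remaining 16,100,000 passes to the descendants.
The descendants' portion (16,100,000) is divided at the children's generation into 4 shares of 4,025,000. Joris takes 4,025,000. The 3 shares of the deceased (Wren, Cormac, and Lachlan) are combined into a pool of 12,075,000.
That pool (12,075,000) is divided at the grandchildren's generation equally among Miko, Yevgeni, Jakob, Thandi, Callum, Gabor, and Adaeze: 1,725,000 each.

Sorcha: 9,660,000; Miko: 1,725,000; Yevgeni: 1,725,000; Jakob: 1,725,000; Thandi: 1,725,000; Joris: 4,025,000; Callum: 1,725,000; Gabor: 1,725,000; Adaeze: 1,725,000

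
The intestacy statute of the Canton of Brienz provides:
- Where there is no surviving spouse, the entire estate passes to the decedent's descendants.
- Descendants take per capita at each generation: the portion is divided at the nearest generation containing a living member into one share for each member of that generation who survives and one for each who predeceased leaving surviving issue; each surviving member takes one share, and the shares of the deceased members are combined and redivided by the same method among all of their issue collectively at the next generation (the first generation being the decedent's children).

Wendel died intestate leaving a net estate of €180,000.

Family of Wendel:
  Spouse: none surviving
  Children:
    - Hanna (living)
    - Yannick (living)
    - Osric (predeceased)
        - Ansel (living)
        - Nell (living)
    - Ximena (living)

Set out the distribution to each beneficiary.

Hanna: €45,000; Yannick: €45,000; Ansel: €22,500; Nell: €22,500; Ximena: €45,000

The entire €180,000 passes to the descendants.
That amount (€180,000) is divided at the children's generation into 4 shares of €45,000. Hanna, Yannick, and Ximena each take €45,000. The remaining share for the deceased Osric (€45,000) is carried to the next generation.
That pool (€45,000) is divided at the grandchildren's generation equally among Ansel and Nell: €22,500 each.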